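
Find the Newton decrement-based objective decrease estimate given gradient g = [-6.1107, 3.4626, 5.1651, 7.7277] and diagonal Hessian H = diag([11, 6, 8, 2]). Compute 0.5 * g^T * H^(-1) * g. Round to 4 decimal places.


Step 1: H is diagonal, so H^(-1) * g = [-0.5555, 0.5771, 0.6456, 3.8639].
Step 2: g^T H^(-1) g = sum_i g_i^2 / H_ii
  = (-6.1107)^2/11 + (3.4626)^2/6 + (5.1651)^2/8 + (7.7277)^2/2
  = 3.3946 + 1.9983 + 3.3348 + 29.8587 = 38.5863
Step 3: Objective decrease = 0.5 * g^T H^(-1) g = 19.2932


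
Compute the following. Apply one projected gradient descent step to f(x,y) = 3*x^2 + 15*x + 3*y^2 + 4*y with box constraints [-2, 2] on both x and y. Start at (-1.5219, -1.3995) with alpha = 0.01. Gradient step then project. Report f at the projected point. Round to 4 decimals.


Step 1: Compute gradient at (-1.5219, -1.3995).
grad_x = 2*3*-1.5219 + 15 = 5.8686
grad_y = 2*3*-1.3995 + 4 = -4.397
Step 2: Gradient step.
x_raw = -1.5219 - 0.01*5.8686 = -1.5806
y_raw = -1.3995 - 0.01*-4.397 = -1.3555
Step 3: Project onto [-2, 2].
x_proj = clip(-1.5806) = -1.5806
y_proj = clip(-1.3555) = -1.3555
Step 4: Evaluate f.
f(-1.5806, -1.3555) = -16.1238


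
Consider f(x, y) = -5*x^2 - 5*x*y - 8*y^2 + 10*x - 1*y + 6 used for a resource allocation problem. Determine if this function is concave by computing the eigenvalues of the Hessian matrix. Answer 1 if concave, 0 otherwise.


The Hessian of f(x,y) = -5*x^2 - 5*x*y - 8*y^2 + 10*x - 1*y + 6 is:
H = [[-10, -5], [-5, -16]]
Trace = -10 - 16 = -26
Determinant = -10*-16 - (-5)^2 = 135
Discriminant = (-26)^2 - 4*135 = 136.0
Eigenvalues: lambda_1 = -18.831, lambda_2 = -7.169
The function is concave.

1


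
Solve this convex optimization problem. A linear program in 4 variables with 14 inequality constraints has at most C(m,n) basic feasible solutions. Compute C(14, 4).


Each vertex corresponds to some choice of n active constraints out of m, so the number of vertices is at most C(m, n) = m! / (n!(m-n)!).
m = 14, n = 4
Numerator: 14 * 13 * 12 * 11
Denominator: 4! = 24
C(14, 4) = 1001


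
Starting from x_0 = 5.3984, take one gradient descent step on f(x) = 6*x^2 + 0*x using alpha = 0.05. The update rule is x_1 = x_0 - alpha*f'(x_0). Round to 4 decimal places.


We compute the gradient at x_0 and apply the update.
f'(x) = 12*x + 0
f'(5.3984) = 12*5.3984 + 0 = 64.7808
x_1 = 5.3984 - 0.05*64.7808 = 2.1594


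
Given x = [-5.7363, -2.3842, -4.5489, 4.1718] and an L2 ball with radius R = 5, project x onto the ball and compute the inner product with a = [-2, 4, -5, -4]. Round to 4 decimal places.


Step 1: Compute ||x|| (intermediates to 6 decimals).
||x|| = sqrt((-5.7363)^2 + (-2.3842)^2 + (-4.5489)^2 + 4.1718^2) = 8.757052
Step 2: Project.
Since ||x|| > R, scale = R/||x|| = 5/8.757052 = 0.570968, proj(x) = scale * x
proj(x) = [-3.275244, -1.361302, -2.597276, 2.381964]
Step 3: Dot product.
a^T * proj(x) = -2*(-3.275244) + 4*(-1.361302) - 5*(-2.597276) - 4*2.381964 = 4.5638


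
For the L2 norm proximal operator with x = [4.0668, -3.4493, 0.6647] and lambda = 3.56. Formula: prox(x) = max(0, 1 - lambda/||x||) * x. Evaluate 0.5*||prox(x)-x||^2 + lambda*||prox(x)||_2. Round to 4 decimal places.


Step 1: Compute ||x||.
||x|| = 5.3739
Step 2: Compute scaling factor.
scale = max(0, 1 - 3.56/5.3739) = 0.3375
Step 3: prox(x) = [1.3727, -1.1643, 0.2244]
||prox(x)|| = 1.8139
Step 4: Proximal objective.
0.5*||prox-x||^2 = 6.3368
lambda*||prox|| = 6.4575
Total = 12.7941


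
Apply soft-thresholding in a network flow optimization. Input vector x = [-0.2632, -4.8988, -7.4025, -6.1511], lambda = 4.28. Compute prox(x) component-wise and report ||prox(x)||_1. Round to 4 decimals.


Soft-thresholding with lambda = 4.28:
prox(-0.2632) = sign(-0.2632)*max(|-0.2632| - 4.28, 0) = 0.0
prox(-4.8988) = sign(-4.8988)*max(|-4.8988| - 4.28, 0) = -0.6188
prox(-7.4025) = sign(-7.4025)*max(|-7.4025| - 4.28, 0) = -3.1225
prox(-6.1511) = sign(-6.1511)*max(|-6.1511| - 4.28, 0) = -1.8711
prox(x) = [0.0, -0.6188, -3.1225, -1.8711]
||prox(x)||_1 = 0.0 + 0.6188 + 3.1225 + 1.8711 = 5.6124


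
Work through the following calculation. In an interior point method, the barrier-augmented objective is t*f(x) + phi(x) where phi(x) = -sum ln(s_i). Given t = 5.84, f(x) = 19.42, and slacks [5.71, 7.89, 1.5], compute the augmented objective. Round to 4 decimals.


Step 1: Compute log-barrier.
ln values: [1.7422, 2.0656, 0.4055]
phi = -(1.7422 + 2.0656 + 0.4055) = -4.2133
Step 2: Compute augmented objective.
t*f(x) = 5.84*19.42 = 113.4128
Total = 113.4128 - 4.2133 = 109.1995


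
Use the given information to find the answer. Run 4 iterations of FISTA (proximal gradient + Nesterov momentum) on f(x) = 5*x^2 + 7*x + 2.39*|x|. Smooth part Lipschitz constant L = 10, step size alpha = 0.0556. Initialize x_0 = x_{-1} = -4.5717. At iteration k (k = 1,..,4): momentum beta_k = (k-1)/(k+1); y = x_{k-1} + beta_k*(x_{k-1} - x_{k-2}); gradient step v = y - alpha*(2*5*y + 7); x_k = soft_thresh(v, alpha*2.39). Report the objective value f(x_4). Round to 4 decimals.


FISTA on f(x) = 5*x^2 + 7*x + 2.39*|x|
L = 10, alpha = 0.0556
Iteration 1: beta = 0.0, y = -4.5717 + 0.0*(-4.5717 + 4.5717) = -4.5717
  grad(y) = -38.717, v = y - alpha*grad = -2.419
  prox(v) = soft_thresh(-2.419, 0.1329) = -2.2862
Iteration 2: beta = 0.3333, y = -2.2862 + 0.3333*(-2.2862 + 4.5717) = -1.5243
  grad(y) = -8.243, v = y - alpha*grad = -1.066
  prox(v) = soft_thresh(-1.066, 0.1329) = -0.9331
Iteration 3: beta = 0.5, y = -0.9331 + 0.5*(-0.9331 + 2.2862) = -0.2566
  grad(y) = 4.4342, v = y - alpha*grad = -0.5031
  prox(v) = soft_thresh(-0.5031, 0.1329) = -0.3702
Iteration 4: beta = 0.6, y = -0.3702 + 0.6*(-0.3702 + 0.9331) = -0.0325
  grad(y) = 6.6748, v = y - alpha*grad = -0.4036
  prox(v) = soft_thresh(-0.4036, 0.1329) = -0.2708
f(x_4) = 5*(-0.2708)^2 + 7*(-0.2708) + 2.39*|-0.2708| = -0.8816


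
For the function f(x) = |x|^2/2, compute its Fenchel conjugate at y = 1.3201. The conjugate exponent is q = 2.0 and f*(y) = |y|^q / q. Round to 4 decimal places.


The conjugate exponent q satisfies 1/p + 1/q = 1.
p = 2, so q = 2/(2 - 1) = 2.0
|y|^q = 1.3201^2.0 = 1.7427
f*(1.3201) = 1.7427 / 2.0 = 0.8713


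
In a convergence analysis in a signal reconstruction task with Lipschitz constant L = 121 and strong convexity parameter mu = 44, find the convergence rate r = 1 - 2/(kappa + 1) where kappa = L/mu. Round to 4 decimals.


Step 1: Compute the condition number.
kappa = L/mu = 121/44 = 2.75
Step 2: Compute the convergence rate.
r = 1 - 2/(kappa + 1) = 1 - 2*mu/(L + mu) = (L - mu)/(L + mu) = 77/165 = 0.4667


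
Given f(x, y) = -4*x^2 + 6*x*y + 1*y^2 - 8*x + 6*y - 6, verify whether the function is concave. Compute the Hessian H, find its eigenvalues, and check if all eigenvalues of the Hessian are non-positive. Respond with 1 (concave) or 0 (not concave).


The Hessian of f(x,y) = -4*x^2 + 6*x*y + 1*y^2 - 8*x + 6*y - 6 is:
H = [[-8, 6], [6, 2]]
Trace = -8 + 2 = -6
Determinant = -8*2 - (6)^2 = -52
Discriminant = (-6)^2 - 4*-52 = 244.0
Eigenvalues: lambda_1 = -10.8102, lambda_2 = 4.8102
The function is not concave.

0


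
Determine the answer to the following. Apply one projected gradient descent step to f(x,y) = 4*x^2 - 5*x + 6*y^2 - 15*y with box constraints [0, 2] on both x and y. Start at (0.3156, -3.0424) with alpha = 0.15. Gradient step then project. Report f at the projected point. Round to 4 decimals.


Step 1: Compute gradient at (0.3156, -3.0424).
grad_x = 2*4*0.3156 - 5 = -2.4752
grad_y = 2*6*-3.0424 - 15 = -51.5088
Step 2: Gradient step.
x_raw = 0.3156 - 0.15*-2.4752 = 0.6869
y_raw = -3.0424 - 0.15*-51.5088 = 4.6839
Step 3: Project onto [0, 2].
x_proj = clip(0.6869) = 0.6869
y_proj = clip(4.6839) = 2.0
Step 4: Evaluate f.
f(0.6869, 2.0) = -7.5472


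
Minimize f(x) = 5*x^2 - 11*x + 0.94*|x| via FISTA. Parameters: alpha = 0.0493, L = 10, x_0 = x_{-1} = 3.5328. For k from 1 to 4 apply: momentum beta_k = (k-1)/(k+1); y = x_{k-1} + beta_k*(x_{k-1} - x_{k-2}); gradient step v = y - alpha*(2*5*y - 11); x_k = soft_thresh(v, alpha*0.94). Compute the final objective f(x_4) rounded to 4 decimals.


FISTA on f(x) = 5*x^2 - 11*x + 0.94*|x|
L = 10, alpha = 0.0493
Iteration 1: beta = 0.0, y = 3.5328 + 0.0*(3.5328 - 3.5328) = 3.5328
  grad(y) = 24.328, v = y - alpha*grad = 2.3334
  prox(v) = soft_thresh(2.3334, 0.0463) = 2.2871
Iteration 2: beta = 0.3333, y = 2.2871 + 0.3333*(2.2871 - 3.5328) = 1.8719
  grad(y) = 7.7185, v = y - alpha*grad = 1.4913
  prox(v) = soft_thresh(1.4913, 0.0463) = 1.445
Iteration 3: beta = 0.5, y = 1.445 + 0.5*(1.445 - 2.2871) = 1.0239
  grad(y) = -0.7606, v = y - alpha*grad = 1.0614
  prox(v) = soft_thresh(1.0614, 0.0463) = 1.0151
Iteration 4: beta = 0.6, y = 1.0151 + 0.6*(1.0151 - 1.445) = 0.7572
  grad(y) = -3.4284, v = y - alpha*grad = 0.9262
  prox(v) = soft_thresh(0.9262, 0.0463) = 0.8798
f(x_4) = 5*0.8798^2 - 11*0.8798 + 0.94*|0.8798| = -4.9806


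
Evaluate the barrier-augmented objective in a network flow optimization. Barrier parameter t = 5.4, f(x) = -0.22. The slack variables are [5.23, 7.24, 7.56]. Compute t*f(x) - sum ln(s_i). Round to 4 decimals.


Step 1: Compute log-barrier.
ln values: [1.6544, 1.9796, 2.0229]
phi = -(1.6544 + 1.9796 + 2.0229) = -5.6569
Step 2: Compute augmented objective.
t*f(x) = 5.4*-0.22 = -1.188
Total = -1.188 - 5.6569 = -6.8449


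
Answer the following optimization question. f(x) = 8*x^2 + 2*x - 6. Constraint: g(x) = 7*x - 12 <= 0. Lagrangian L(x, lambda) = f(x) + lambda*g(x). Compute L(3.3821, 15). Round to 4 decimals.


Step 1: Evaluate f(x).
f(3.3821) = 8*3.3821^2 + 2*3.3821 - 6 = 92.273
Step 2: Evaluate g(x).
g(3.3821) = 7*3.3821 - 12 = 11.6747
Step 3: Compute Lagrangian.
L = 92.273 + 15*11.6747 = 267.3935


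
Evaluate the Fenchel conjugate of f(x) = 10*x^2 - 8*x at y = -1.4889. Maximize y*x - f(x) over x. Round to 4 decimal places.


f*(y) = sup_x {y*x - a*x^2 - b*x} = sup_x {(y-b)*x - a*x^2}
FOC: (y - b) - 2a*x = 0 => x* = (y - b)/(2a)
x* = (-1.4889 + 8)/(2*10) = 0.3256
f*(-1.4889) = (y-b)^2/(4a) = (-1.4889 + 8)^2/(4*10)
= 42.3944/40 = 1.0599


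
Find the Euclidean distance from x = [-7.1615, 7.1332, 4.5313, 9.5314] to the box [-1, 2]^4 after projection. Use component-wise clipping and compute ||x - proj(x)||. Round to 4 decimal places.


Project each component onto [-1, 2].
clip(-7.1615) = -1.0, clip(7.1332) = 2.0, clip(4.5313) = 2.0, clip(9.5314) = 2.0
Projection = [-1.0, 2.0, 2.0, 2.0]
Squared diffs: [37.9641, 26.3497, 6.4075, 56.722]
Distance = sqrt(127.4433) = 11.2891


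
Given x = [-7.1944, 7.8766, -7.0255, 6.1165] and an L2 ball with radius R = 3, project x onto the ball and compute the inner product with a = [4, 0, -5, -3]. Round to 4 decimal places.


Step 1: Compute ||x|| (intermediates to 6 decimals).
||x|| = sqrt((-7.1944)^2 + 7.8766^2 + (-7.0255)^2 + 6.1165^2) = 14.162254
Step 2: Project.
Since ||x|| > R, scale = R/||x|| = 3/14.162254 = 0.211831, proj(x) = scale * x
proj(x) = [-1.523997, 1.668508, -1.488219, 1.295664]
Step 3: Dot product.
a^T * proj(x) = 4*(-1.523997) + 0*1.668508 - 5*(-1.488219) - 3*1.295664 = -2.5419


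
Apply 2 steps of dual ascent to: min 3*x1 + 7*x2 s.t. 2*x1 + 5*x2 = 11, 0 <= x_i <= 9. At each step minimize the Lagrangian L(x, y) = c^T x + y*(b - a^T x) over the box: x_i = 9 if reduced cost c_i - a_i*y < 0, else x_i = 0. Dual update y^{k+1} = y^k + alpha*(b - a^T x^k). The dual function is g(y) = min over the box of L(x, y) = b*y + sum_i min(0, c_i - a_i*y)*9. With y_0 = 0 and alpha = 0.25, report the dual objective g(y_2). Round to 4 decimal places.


Dual ascent for LP: min 3*x1 + 7*x2, 2*x1 + 5*x2 = 11, 0 <= x_i <= 9
Step 1: y^k = 0.0, reduced costs: (3.0, 7.0)
  x^k = (0.0, 0.0), subgradient = b - a^T x = 11.0
  y^{k+1} = 0.0 + 0.25*11.0 = 2.75
Step 2: y^k = 2.75, reduced costs: (-2.5, -6.75)
  x^k = (9.0, 9.0), subgradient = b - a^T x = -52.0
  y^{k+1} = 2.75 + 0.25*-52.0 = -10.25
Dual objective at y_2 = -10.25: reduced costs (23.5, 58.25), box minimizer x = (0.0, 0.0)
g(y_2) = b*y + (c1 - a1*y)*x1 + (c2 - a2*y)*x2 = 11*(-10.25) + 23.5*0.0 + 58.25*0.0 = -112.75 + 0.0 + 0.0 = -112.75


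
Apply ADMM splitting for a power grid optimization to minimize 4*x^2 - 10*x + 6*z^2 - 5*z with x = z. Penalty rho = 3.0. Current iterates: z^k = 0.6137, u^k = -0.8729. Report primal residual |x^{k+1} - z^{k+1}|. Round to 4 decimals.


ADMM iteration with rho = 3.0, z^k = 0.6137, u^k = -0.8729
Step 1: x-update.
Minimize 4*x^2 - 10*x + (3.0/2)*(x - 0.6137 - 0.8729)^2
FOC: (2*4 + 3.0)*x = 10 + 3.0*(0.6137 + 0.8729)
x^{k+1} = 1.3145
Step 2: z-update.
Minimize 6*z^2 - 5*z + (3.0/2)*(1.3145 - z - 0.8729)^2
FOC: (2*6 + 3.0)*z = 5 + 3.0*(1.3145 - 0.8729)
z^{k+1} = 0.4217
Step 3: u-update.
u^{k+1} = -0.8729 + 1.3145 - 0.4217 = 0.02
Step 4: Primal residual = |1.3145 - 0.4217| = 0.8929


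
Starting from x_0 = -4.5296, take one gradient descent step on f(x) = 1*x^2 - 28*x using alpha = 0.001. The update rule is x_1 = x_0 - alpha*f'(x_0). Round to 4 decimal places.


We compute the gradient at x_0 and apply the update.
f'(x) = 2*x - 28
f'(-4.5296) = 2*-4.5296 - 28 = -37.0592
x_1 = -4.5296 - 0.001*-37.0592 = -4.4925


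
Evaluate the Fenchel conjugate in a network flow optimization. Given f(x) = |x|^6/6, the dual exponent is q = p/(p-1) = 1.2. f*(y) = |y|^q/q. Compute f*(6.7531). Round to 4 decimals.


The conjugate exponent q satisfies 1/p + 1/q = 1.
p = 6, so q = 6/(6 - 1) = 1.2
|y|^q = 6.7531^1.2 = 9.8947
f*(6.7531) = 9.8947 / 1.2 = 8.2456


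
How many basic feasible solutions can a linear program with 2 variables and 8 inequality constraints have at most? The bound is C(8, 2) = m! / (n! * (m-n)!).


Each vertex corresponds to some choice of n active constraints out of m, so the number of vertices is at most C(m, n) = m! / (n!(m-n)!).
m = 8, n = 2
Numerator: 8 * 7
Denominator: 2! = 2
C(8, 2) = 28


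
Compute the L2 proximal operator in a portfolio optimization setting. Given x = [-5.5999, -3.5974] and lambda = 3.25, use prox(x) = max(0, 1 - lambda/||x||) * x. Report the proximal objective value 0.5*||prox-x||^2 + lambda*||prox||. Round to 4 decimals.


Step 1: Compute ||x||.
||x|| = 6.6558
Step 2: Compute scaling factor.
scale = max(0, 1 - 3.25/6.6558) = 0.5117
Step 3: prox(x) = [-2.8655, -1.8408]
||prox(x)|| = 3.4058
Step 4: Proximal objective.
0.5*||prox-x||^2 = 5.2813
lambda*||prox|| = 11.0689
Total = 16.3502


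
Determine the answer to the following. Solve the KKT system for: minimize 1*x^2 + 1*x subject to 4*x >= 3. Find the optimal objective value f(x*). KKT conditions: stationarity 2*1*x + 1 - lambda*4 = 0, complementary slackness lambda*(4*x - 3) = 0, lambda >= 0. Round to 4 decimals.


Step 1: Try lambda = 0 (constraint inactive).
x_unc = -1/(2*1) = -0.5
Check: 4*-0.5 = -2.0 < 3 -- violated!
Step 2: Constraint must be active: 4*x = 3
x* = 3/4 = 0.75
lambda = (2*1*0.75 + 1)/4 = 0.625
Step 3: Compute optimal value.
f(x*) = 1*0.75^2 + 1*0.75 = 1.3125


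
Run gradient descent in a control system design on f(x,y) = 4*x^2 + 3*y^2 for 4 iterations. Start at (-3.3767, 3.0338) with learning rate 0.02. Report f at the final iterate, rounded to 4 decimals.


Gradient descent on f(x,y) = 4*x^2 + 3*y^2.
Starting point: (-3.3767, 3.0338), alpha = 0.02
Step 1: grad_x = 2*4*-3.3767 = -27.0136, grad_y = 2*3*3.0338 = 18.2028
  x_1 = -3.3767 - 0.02*-27.0136 = -2.8364
  y_1 = 3.0338 - 0.02*18.2028 = 2.6697
Step 2: grad_x = 2*4*-2.8364 = -22.6914, grad_y = 2*3*2.6697 = 16.0185
  x_2 = -2.8364 - 0.02*-22.6914 = -2.3826
  y_2 = 2.6697 - 0.02*16.0185 = 2.3494
Step 3: grad_x = 2*4*-2.3826 = -19.0608, grad_y = 2*3*2.3494 = 14.0962
  x_3 = -2.3826 - 0.02*-19.0608 = -2.0014
  y_3 = 2.3494 - 0.02*14.0962 = 2.0674
Step 4: grad_x = 2*4*-2.0014 = -16.0111, grad_y = 2*3*2.0674 = 12.4047
  x_4 = -2.0014 - 0.02*-16.0111 = -1.6812
  y_4 = 2.0674 - 0.02*12.4047 = 1.8194
f(-1.6812, 1.8194) = 4*(-1.6812)^2 + 3*1.8194^2 = 21.2354


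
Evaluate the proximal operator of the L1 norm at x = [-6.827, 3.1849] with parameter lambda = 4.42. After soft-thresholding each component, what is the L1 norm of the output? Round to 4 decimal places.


Soft-thresholding with lambda = 4.42:
prox(-6.827) = sign(-6.827)*max(|-6.827| - 4.42, 0) = -2.407
prox(3.1849) = sign(3.1849)*max(|3.1849| - 4.42, 0) = 0.0
prox(x) = [-2.407, 0.0]
||prox(x)||_1 = 2.407 + 0.0 = 2.407


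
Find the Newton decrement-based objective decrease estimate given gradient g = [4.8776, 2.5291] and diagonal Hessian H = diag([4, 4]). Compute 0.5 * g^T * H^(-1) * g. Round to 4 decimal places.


Step 1: H is diagonal, so H^(-1) * g = [1.2194, 0.6323].
Step 2: g^T H^(-1) g = sum_i g_i^2 / H_ii
  = (4.8776)^2/4 + (2.5291)^2/4
  = 5.9477 + 1.5991 = 7.5468
Step 3: Objective decrease = 0.5 * g^T H^(-1) g = 3.7734


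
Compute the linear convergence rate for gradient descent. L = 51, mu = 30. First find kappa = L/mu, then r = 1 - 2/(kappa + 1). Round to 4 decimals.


Step 1: Compute the condition number.
kappa = L/mu = 51/30 = 1.7
Step 2: Compute the convergence rate.
r = 1 - 2/(kappa + 1) = 1 - 2*mu/(L + mu) = (L - mu)/(L + mu) = 21/81 = 0.2593


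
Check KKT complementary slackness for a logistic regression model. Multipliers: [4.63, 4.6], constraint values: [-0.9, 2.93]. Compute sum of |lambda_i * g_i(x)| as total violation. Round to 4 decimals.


KKT complementary slackness check:
lambda_1 * g_1 = 4.63 * -0.9 = -4.167
lambda_2 * g_2 = 4.6 * 2.93 = 13.478
Total violation = 4.167 + 13.478 = 17.645


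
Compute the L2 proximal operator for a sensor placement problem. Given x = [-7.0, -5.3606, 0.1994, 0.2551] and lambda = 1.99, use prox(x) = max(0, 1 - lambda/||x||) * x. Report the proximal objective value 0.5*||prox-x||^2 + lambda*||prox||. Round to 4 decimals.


Step 1: Compute ||x||.
||x|| = 8.8227
Step 2: Compute scaling factor.
scale = max(0, 1 - 1.99/8.8227) = 0.7744
Step 3: prox(x) = [-5.4211, -4.1515, 0.1544, 0.1976]
||prox(x)|| = 6.8327
Step 4: Proximal objective.
0.5*||prox-x||^2 = 1.9801
lambda*||prox|| = 13.5971
Total = 15.5772


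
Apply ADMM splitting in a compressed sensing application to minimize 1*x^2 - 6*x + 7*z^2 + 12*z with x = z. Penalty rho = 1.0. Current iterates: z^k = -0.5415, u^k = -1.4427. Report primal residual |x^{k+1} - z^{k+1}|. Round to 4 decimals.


ADMM iteration with rho = 1.0, z^k = -0.5415, u^k = -1.4427
Step 1: x-update.
Minimize 1*x^2 - 6*x + (1.0/2)*(x + 0.5415 - 1.4427)^2
FOC: (2*1 + 1.0)*x = 6 + 1.0*(-0.5415 + 1.4427)
x^{k+1} = 2.3004
Step 2: z-update.
Minimize 7*z^2 + 12*z + (1.0/2)*(2.3004 - z - 1.4427)^2
FOC: (2*7 + 1.0)*z = -12 + 1.0*(2.3004 - 1.4427)
z^{k+1} = -0.7428
Step 3: u-update.
u^{k+1} = -1.4427 + 2.3004 + 0.7428 = 1.6005
Step 4: Primal residual = |2.3004 + 0.7428| = 3.0432


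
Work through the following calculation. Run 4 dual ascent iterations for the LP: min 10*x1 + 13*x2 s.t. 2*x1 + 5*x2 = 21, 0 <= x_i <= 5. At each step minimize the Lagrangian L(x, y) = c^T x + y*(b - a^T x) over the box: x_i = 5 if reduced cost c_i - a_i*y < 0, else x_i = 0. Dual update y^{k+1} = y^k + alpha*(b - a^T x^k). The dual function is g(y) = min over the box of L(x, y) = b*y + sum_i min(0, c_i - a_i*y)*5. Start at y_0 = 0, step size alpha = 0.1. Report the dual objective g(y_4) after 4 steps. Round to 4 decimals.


Dual ascent for LP: min 10*x1 + 13*x2, 2*x1 + 5*x2 = 21, 0 <= x_i <= 5
Step 1: y^k = 0.0, reduced costs: (10.0, 13.0)
  x^k = (0.0, 0.0), subgradient = b - a^T x = 21.0
  y^{k+1} = 0.0 + 0.1*21.0 = 2.1
Step 2: y^k = 2.1, reduced costs: (5.8, 2.5)
  x^k = (0.0, 0.0), subgradient = b - a^T x = 21.0
  y^{k+1} = 2.1 + 0.1*21.0 = 4.2
Step 3: y^k = 4.2, reduced costs: (1.6, -8.0)
  x^k = (0.0, 5.0), subgradient = b - a^T x = -4.0
  y^{k+1} = 4.2 + 0.1*-4.0 = 3.8
Step 4: y^k = 3.8, reduced costs: (2.4, -6.0)
  x^k = (0.0, 5.0), subgradient = b - a^T x = -4.0
  y^{k+1} = 3.8 + 0.1*-4.0 = 3.4
Dual objective at y_4 = 3.4: reduced costs (3.2, -4.0), box minimizer x = (0.0, 5.0)
g(y_4) = b*y + (c1 - a1*y)*x1 + (c2 - a2*y)*x2 = 21*3.4 + 3.2*0.0 + (-4.0)*5.0 = 71.4 + 0.0 - 20.0 = 51.4


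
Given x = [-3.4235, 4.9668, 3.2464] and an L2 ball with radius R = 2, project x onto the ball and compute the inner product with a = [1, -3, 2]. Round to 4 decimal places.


Step 1: Compute ||x|| (intermediates to 6 decimals).
||x|| = sqrt((-3.4235)^2 + 4.9668^2 + 3.2464^2) = 6.850443
Step 2: Project.
Since ||x|| > R, scale = R/||x|| = 2/6.850443 = 0.291952, proj(x) = scale * x
proj(x) = [-0.999498, 1.450067, 0.947793]
Step 3: Dot product.
a^T * proj(x) = 1*(-0.999498) - 3*1.450067 + 2*0.947793 = -3.4541


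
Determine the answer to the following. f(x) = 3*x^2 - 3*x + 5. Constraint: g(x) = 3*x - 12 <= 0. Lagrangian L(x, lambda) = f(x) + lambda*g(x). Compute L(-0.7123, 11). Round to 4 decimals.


Step 1: Evaluate f(x).
f(-0.7123) = 3*(-0.7123)^2 - 3*(-0.7123) + 5 = 8.659
Step 2: Evaluate g(x).
g(-0.7123) = 3*-0.7123 - 12 = -14.1369
Step 3: Compute Lagrangian.
L = 8.659 + 11*-14.1369 = -146.8469


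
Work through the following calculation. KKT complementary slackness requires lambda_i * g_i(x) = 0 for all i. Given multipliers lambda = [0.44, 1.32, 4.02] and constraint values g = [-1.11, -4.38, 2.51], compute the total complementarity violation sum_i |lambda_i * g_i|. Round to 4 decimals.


KKT complementary slackness check:
lambda_1 * g_1 = 0.44 * -1.11 = -0.4884
lambda_2 * g_2 = 1.32 * -4.38 = -5.7816
lambda_3 * g_3 = 4.02 * 2.51 = 10.0902
Total violation = 0.4884 + 5.7816 + 10.0902 = 16.3602


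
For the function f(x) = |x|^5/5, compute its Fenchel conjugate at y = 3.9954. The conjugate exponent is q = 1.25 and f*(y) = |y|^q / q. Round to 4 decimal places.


The conjugate exponent q satisfies 1/p + 1/q = 1.
p = 5, so q = 5/(5 - 1) = 1.25
|y|^q = 3.9954^1.25 = 5.6487
f*(3.9954) = 5.6487 / 1.25 = 4.519


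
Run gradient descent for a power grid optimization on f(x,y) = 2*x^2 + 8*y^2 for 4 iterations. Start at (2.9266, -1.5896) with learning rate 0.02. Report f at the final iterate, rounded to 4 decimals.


Gradient descent on f(x,y) = 2*x^2 + 8*y^2.
Starting point: (2.9266, -1.5896), alpha = 0.02
Step 1: grad_x = 2*2*2.9266 = 11.7064, grad_y = 2*8*-1.5896 = -25.4336
  x_1 = 2.9266 - 0.02*11.7064 = 2.6925
  y_1 = -1.5896 - 0.02*-25.4336 = -1.0809
Step 2: grad_x = 2*2*2.6925 = 10.7699, grad_y = 2*8*-1.0809 = -17.2948
  x_2 = 2.6925 - 0.02*10.7699 = 2.4771
  y_2 = -1.0809 - 0.02*-17.2948 = -0.735
Step 3: grad_x = 2*2*2.4771 = 9.9083, grad_y = 2*8*-0.735 = -11.7605
  x_3 = 2.4771 - 0.02*9.9083 = 2.2789
  y_3 = -0.735 - 0.02*-11.7605 = -0.4998
Step 4: grad_x = 2*2*2.2789 = 9.1156, grad_y = 2*8*-0.4998 = -7.9971
  x_4 = 2.2789 - 0.02*9.1156 = 2.0966
  y_4 = -0.4998 - 0.02*-7.9971 = -0.3399
f(2.0966, -0.3399) = 2*2.0966^2 + 8*(-0.3399)^2 = 9.7156


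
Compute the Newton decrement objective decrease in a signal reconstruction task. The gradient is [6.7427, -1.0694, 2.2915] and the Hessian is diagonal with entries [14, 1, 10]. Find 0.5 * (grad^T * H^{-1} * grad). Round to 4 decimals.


Step 1: H is diagonal, so H^(-1) * g = [0.4816, -1.0694, 0.2292].
Step 2: g^T H^(-1) g = sum_i g_i^2 / H_ii
  = (6.7427)^2/14 + (-1.0694)^2/1 + (2.2915)^2/10
  = 3.2474 + 1.1436 + 0.5251 = 4.9161
Step 3: Objective decrease = 0.5 * g^T H^(-1) g = 2.4581


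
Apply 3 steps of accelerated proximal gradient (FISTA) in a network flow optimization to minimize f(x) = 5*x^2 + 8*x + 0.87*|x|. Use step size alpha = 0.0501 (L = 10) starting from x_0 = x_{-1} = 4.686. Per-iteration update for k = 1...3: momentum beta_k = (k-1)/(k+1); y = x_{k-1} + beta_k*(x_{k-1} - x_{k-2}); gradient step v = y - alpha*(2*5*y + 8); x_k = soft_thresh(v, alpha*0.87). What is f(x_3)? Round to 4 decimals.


FISTA on f(x) = 5*x^2 + 8*x + 0.87*|x|
L = 10, alpha = 0.0501
Iteration 1: beta = 0.0, y = 4.686 + 0.0*(4.686 - 4.686) = 4.686
  grad(y) = 54.86, v = y - alpha*grad = 1.9375
  prox(v) = soft_thresh(1.9375, 0.0436) = 1.8939
Iteration 2: beta = 0.3333, y = 1.8939 + 0.3333*(1.8939 - 4.686) = 0.9632
  grad(y) = 17.6324, v = y - alpha*grad = 0.0799
  prox(v) = soft_thresh(0.0799, 0.0436) = 0.0363
Iteration 3: beta = 0.5, y = 0.0363 + 0.5*(0.0363 - 1.8939) = -0.8926
  grad(y) = -0.9256, v = y - alpha*grad = -0.8462
  prox(v) = soft_thresh(-0.8462, 0.0436) = -0.8026
f(x_3) = 5*(-0.8026)^2 + 8*(-0.8026) + 0.87*|-0.8026| = -2.5017


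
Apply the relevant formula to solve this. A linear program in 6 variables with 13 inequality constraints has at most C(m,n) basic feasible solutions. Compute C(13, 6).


Each vertex corresponds to some choice of n active constraints out of m, so the number of vertices is at most C(m, n) = m! / (n!(m-n)!).
m = 13, n = 6
Numerator: 13 * 12 * 11 * 10 * 9 * 8
Denominator: 6! = 720
C(13, 6) = 1716


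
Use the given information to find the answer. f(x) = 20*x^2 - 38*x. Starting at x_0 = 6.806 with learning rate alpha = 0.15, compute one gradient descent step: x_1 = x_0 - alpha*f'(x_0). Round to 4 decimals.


We compute the gradient at x_0 and apply the update.
f'(x) = 40*x - 38
f'(6.806) = 40*6.806 - 38 = 234.24
x_1 = 6.806 - 0.15*234.24 = -28.33


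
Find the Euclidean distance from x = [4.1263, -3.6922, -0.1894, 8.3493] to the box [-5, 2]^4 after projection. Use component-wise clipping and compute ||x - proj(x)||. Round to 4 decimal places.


Project each component onto [-5, 2].
clip(4.1263) = 2.0, clip(-3.6922) = -3.6922, clip(-0.1894) = -0.1894, clip(8.3493) = 2.0
Projection = [2.0, -3.6922, -0.1894, 2.0]
Squared diffs: [4.5212, 0.0, 0.0, 40.3136]
Distance = sqrt(44.8348) = 6.6959


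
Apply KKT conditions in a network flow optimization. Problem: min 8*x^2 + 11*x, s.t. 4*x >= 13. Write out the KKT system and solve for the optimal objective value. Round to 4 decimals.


Step 1: Try lambda = 0 (constraint inactive).
x_unc = -11/(2*8) = -0.6875
Check: 4*-0.6875 = -2.75 < 13 -- violated!
Step 2: Constraint must be active: 4*x = 13
x* = 13/4 = 3.25
lambda = (2*8*3.25 + 11)/4 = 15.75
Step 3: Compute optimal value.
f(x*) = 8*3.25^2 + 11*3.25 = 120.25


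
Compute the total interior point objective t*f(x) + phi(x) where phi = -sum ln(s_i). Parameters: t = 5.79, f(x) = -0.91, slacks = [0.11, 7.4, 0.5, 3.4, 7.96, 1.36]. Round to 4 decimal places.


Step 1: Compute log-barrier.
ln values: [-2.2073, 2.0015, -0.6931, 1.2238, 2.0744, 0.3075]
phi = -(-2.2073 + 2.0015 - 0.6931 + 1.2238 + 2.0744 + 0.3075) = -2.7067
Step 2: Compute augmented objective.
t*f(x) = 5.79*-0.91 = -5.2689
Total = -5.2689 - 2.7067 = -7.9756


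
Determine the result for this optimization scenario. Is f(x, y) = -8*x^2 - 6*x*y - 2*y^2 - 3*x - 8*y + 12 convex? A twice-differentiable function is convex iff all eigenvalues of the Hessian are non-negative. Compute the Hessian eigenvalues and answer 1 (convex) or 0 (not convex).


The Hessian of f(x,y) = -8*x^2 - 6*x*y - 2*y^2 - 3*x - 8*y + 12 is:
H = [[-16, -6], [-6, -4]]
Trace = -16 - 4 = -20
Determinant = -16*-4 - (-6)^2 = 28
Discriminant = (-20)^2 - 4*28 = 288.0
Eigenvalues: lambda_1 = -18.4853, lambda_2 = -1.5147
The function is not convex.

0


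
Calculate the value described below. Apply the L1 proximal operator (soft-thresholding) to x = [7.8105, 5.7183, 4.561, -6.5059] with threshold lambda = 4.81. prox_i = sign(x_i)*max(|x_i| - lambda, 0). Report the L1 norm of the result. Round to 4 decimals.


Soft-thresholding with lambda = 4.81:
prox(7.8105) = sign(7.8105)*max(|7.8105| - 4.81, 0) = 3.0005
prox(5.7183) = sign(5.7183)*max(|5.7183| - 4.81, 0) = 0.9083
prox(4.561) = sign(4.561)*max(|4.561| - 4.81, 0) = 0.0
prox(-6.5059) = sign(-6.5059)*max(|-6.5059| - 4.81, 0) = -1.6959
prox(x) = [3.0005, 0.9083, 0.0, -1.6959]
||prox(x)||_1 = 3.0005 + 0.9083 + 0.0 + 1.6959 = 5.6047


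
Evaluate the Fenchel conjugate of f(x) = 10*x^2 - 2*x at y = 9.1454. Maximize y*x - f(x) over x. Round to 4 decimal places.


f*(y) = sup_x {y*x - a*x^2 - b*x} = sup_x {(y-b)*x - a*x^2}
FOC: (y - b) - 2a*x = 0 => x* = (y - b)/(2a)
x* = (9.1454 + 2)/(2*10) = 0.5573
f*(9.1454) = (y-b)^2/(4a) = (9.1454 + 2)^2/(4*10)
= 124.2199/40 = 3.1055


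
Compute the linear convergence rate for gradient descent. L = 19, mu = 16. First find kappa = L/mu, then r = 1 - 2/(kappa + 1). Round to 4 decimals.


Step 1: Compute the condition number.
kappa = L/mu = 19/16 = 1.1875
Step 2: Compute the convergence rate.
r = 1 - 2/(kappa + 1) = 1 - 2*mu/(L + mu) = (L - mu)/(L + mu) = 3/35 = 0.0857


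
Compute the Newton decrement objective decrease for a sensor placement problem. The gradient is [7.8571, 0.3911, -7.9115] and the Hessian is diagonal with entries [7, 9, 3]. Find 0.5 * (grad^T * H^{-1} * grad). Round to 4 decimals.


Step 1: H is diagonal, so H^(-1) * g = [1.1224, 0.0435, -2.6372].
Step 2: g^T H^(-1) g = sum_i g_i^2 / H_ii
  = (7.8571)^2/7 + (0.3911)^2/9 + (-7.9115)^2/3
  = 8.8191 + 0.017 + 20.8639 = 29.7001
Step 3: Objective decrease = 0.5 * g^T H^(-1) g = 14.85


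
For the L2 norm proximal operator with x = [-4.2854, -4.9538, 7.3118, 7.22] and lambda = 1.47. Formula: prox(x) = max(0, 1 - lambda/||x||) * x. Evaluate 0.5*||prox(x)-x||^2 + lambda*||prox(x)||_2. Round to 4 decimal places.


Step 1: Compute ||x||.
||x|| = 12.1859
Step 2: Compute scaling factor.
scale = max(0, 1 - 1.47/12.1859) = 0.8794
Step 3: prox(x) = [-3.7684, -4.3562, 6.4298, 6.349]
||prox(x)|| = 10.7159
Step 4: Proximal objective.
0.5*||prox-x||^2 = 1.0805
lambda*||prox|| = 15.7524
Total = 16.8328


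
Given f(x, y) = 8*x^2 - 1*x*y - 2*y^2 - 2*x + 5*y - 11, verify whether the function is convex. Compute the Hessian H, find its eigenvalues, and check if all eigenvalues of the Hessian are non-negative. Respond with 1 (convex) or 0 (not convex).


The Hessian of f(x,y) = 8*x^2 - 1*x*y - 2*y^2 - 2*x + 5*y - 11 is:
H = [[16, -1], [-1, -4]]
Trace = 16 - 4 = 12
Determinant = 16*-4 - (-1)^2 = -65
Discriminant = (12)^2 - 4*-65 = 404.0
Eigenvalues: lambda_1 = -4.0499, lambda_2 = 16.0499
The function is not convex.

0


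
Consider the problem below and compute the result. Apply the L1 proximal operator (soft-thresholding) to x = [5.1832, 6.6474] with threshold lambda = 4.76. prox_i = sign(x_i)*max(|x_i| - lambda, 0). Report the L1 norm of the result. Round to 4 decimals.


Soft-thresholding with lambda = 4.76:
prox(5.1832) = sign(5.1832)*max(|5.1832| - 4.76, 0) = 0.4232
prox(6.6474) = sign(6.6474)*max(|6.6474| - 4.76, 0) = 1.8874
prox(x) = [0.4232, 1.8874]
||prox(x)||_1 = 0.4232 + 1.8874 = 2.3106


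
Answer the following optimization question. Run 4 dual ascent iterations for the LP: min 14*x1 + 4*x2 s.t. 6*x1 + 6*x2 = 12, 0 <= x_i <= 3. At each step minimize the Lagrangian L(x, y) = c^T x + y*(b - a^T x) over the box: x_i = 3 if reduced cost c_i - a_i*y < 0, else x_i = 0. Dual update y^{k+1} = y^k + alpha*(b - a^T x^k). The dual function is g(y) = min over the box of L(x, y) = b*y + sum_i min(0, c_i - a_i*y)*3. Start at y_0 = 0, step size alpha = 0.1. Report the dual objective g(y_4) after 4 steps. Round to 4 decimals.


Dual ascent for LP: min 14*x1 + 4*x2, 6*x1 + 6*x2 = 12, 0 <= x_i <= 3
Step 1: y^k = 0.0, reduced costs: (14.0, 4.0)
  x^k = (0.0, 0.0), subgradient = b - a^T x = 12.0
  y^{k+1} = 0.0 + 0.1*12.0 = 1.2
Step 2: y^k = 1.2, reduced costs: (6.8, -3.2)
  x^k = (0.0, 3.0), subgradient = b - a^T x = -6.0
  y^{k+1} = 1.2 + 0.1*-6.0 = 0.6
Step 3: y^k = 0.6, reduced costs: (10.4, 0.4)
  x^k = (0.0, 0.0), subgradient = b - a^T x = 12.0
  y^{k+1} = 0.6 + 0.1*12.0 = 1.8
Step 4: y^k = 1.8, reduced costs: (3.2, -6.8)
  x^k = (0.0, 3.0), subgradient = b - a^T x = -6.0
  y^{k+1} = 1.8 + 0.1*-6.0 = 1.2
Dual objective at y_4 = 1.2: reduced costs (6.8, -3.2), box minimizer x = (0.0, 3.0)
g(y_4) = b*y + (c1 - a1*y)*x1 + (c2 - a2*y)*x2 = 12*1.2 + 6.8*0.0 + (-3.2)*3.0 = 14.4 + 0.0 - 9.6 = 4.8


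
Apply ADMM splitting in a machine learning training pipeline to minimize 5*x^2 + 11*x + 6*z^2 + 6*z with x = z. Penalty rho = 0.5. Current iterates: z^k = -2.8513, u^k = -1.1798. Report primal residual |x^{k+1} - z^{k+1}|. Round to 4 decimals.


ADMM iteration with rho = 0.5, z^k = -2.8513, u^k = -1.1798
Step 1: x-update.
Minimize 5*x^2 + 11*x + (0.5/2)*(x + 2.8513 - 1.1798)^2
FOC: (2*5 + 0.5)*x = -11 + 0.5*(-2.8513 + 1.1798)
x^{k+1} = -1.1272
Step 2: z-update.
Minimize 6*z^2 + 6*z + (0.5/2)*(-1.1272 - z - 1.1798)^2
FOC: (2*6 + 0.5)*z = -6 + 0.5*(-1.1272 - 1.1798)
z^{k+1} = -0.5723
Step 3: u-update.
u^{k+1} = -1.1798 - 1.1272 + 0.5723 = -1.7347
Step 4: Primal residual = |-1.1272 + 0.5723| = 0.5549


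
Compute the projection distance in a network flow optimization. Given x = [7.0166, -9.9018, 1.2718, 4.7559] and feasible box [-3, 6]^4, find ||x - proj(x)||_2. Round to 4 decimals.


Project each component onto [-3, 6].
clip(7.0166) = 6.0, clip(-9.9018) = -3.0, clip(1.2718) = 1.2718, clip(4.7559) = 4.7559
Projection = [6.0, -3.0, 1.2718, 4.7559]
Squared diffs: [1.0335, 47.6348, 0.0, 0.0]
Distance = sqrt(48.6683) = 6.9763


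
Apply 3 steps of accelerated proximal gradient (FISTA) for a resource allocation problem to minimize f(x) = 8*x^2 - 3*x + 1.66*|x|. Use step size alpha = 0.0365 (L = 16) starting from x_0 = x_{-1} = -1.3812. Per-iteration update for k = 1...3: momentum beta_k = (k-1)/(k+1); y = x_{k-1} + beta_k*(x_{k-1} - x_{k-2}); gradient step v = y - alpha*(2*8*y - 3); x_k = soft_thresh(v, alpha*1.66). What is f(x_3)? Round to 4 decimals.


FISTA on f(x) = 8*x^2 - 3*x + 1.66*|x|
L = 16, alpha = 0.0365
Iteration 1: beta = 0.0, y = -1.3812 + 0.0*(-1.3812 + 1.3812) = -1.3812
  grad(y) = -25.0992, v = y - alpha*grad = -0.4651
  prox(v) = soft_thresh(-0.4651, 0.0606) = -0.4045
Iteration 2: beta = 0.3333, y = -0.4045 + 0.3333*(-0.4045 + 1.3812) = -0.0789
  grad(y) = -4.2627, v = y - alpha*grad = 0.0767
  prox(v) = soft_thresh(0.0767, 0.0606) = 0.0161
Iteration 3: beta = 0.5, y = 0.0161 + 0.5*(0.0161 + 0.4045) = 0.2264
  grad(y) = 0.6218, v = y - alpha*grad = 0.2037
  prox(v) = soft_thresh(0.2037, 0.0606) = 0.1431
f(x_3) = 8*0.1431^2 - 3*0.1431 + 1.66*|0.1431| = -0.028


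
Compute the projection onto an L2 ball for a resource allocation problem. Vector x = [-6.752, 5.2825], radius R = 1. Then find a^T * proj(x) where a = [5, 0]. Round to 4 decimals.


Step 1: Compute ||x|| (intermediates to 6 decimals).
||x|| = sqrt((-6.752)^2 + 5.2825^2) = 8.572882
Step 2: Project.
Since ||x|| > R, scale = R/||x|| = 1/8.572882 = 0.116647, proj(x) = scale * x
proj(x) = [-0.787601, 0.616188]
Step 3: Dot product.
a^T * proj(x) = 5*(-0.787601) + 0*0.616188 = -3.938


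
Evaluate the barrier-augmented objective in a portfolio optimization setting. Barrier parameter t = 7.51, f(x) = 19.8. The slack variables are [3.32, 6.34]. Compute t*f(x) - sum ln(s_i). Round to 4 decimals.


Step 1: Compute log-barrier.
ln values: [1.2, 1.8469]
phi = -(1.2 + 1.8469) = -3.0468
Step 2: Compute augmented objective.
t*f(x) = 7.51*19.8 = 148.698
Total = 148.698 - 3.0468 = 145.6512


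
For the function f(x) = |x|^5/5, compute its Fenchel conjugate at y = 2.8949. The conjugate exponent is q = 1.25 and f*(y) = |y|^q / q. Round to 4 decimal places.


The conjugate exponent q satisfies 1/p + 1/q = 1.
p = 5, so q = 5/(5 - 1) = 1.25
|y|^q = 2.8949^1.25 = 3.7761
f*(2.8949) = 3.7761 / 1.25 = 3.0209


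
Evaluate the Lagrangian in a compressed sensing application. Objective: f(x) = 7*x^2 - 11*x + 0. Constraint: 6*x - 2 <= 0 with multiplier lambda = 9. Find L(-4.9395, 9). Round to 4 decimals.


Step 1: Evaluate f(x).
f(-4.9395) = 7*(-4.9395)^2 - 11*(-4.9395) + 0 = 225.1251
Step 2: Evaluate g(x).
g(-4.9395) = 6*-4.9395 - 2 = -31.637
Step 3: Compute Lagrangian.
L = 225.1251 + 9*-31.637 = -59.6079


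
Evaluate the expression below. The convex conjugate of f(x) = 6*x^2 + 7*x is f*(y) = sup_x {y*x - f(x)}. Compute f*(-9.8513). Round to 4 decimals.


f*(y) = sup_x {y*x - a*x^2 - b*x} = sup_x {(y-b)*x - a*x^2}
FOC: (y - b) - 2a*x = 0 => x* = (y - b)/(2a)
x* = (-9.8513 - 7)/(2*6) = -1.4043
f*(-9.8513) = (y-b)^2/(4a) = (-9.8513 - 7)^2/(4*6)
= 283.9663/24 = 11.8319


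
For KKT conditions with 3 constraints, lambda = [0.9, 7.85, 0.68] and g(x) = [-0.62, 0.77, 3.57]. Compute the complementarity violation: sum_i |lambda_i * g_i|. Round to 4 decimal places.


KKT complementary slackness check:
lambda_1 * g_1 = 0.9 * -0.62 = -0.558
lambda_2 * g_2 = 7.85 * 0.77 = 6.0445
lambda_3 * g_3 = 0.68 * 3.57 = 2.4276
Total violation = 0.558 + 6.0445 + 2.4276 = 9.0301


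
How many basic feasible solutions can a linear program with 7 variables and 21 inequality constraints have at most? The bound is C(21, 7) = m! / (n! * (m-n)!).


Each vertex corresponds to some choice of n active constraints out of m, so the number of vertices is at most C(m, n) = m! / (n!(m-n)!).
m = 21, n = 7
Numerator: 21 * 20 * 19 * 18 * 17 * 16 * 15
Denominator: 7! = 5040
C(21, 7) = 116280


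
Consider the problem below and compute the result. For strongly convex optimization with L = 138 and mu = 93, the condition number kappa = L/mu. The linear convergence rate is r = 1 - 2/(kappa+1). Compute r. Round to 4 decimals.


Step 1: Compute the condition number.
kappa = L/mu = 138/93 = 1.4839
Step 2: Compute the convergence rate.
r = 1 - 2/(kappa + 1) = 1 - 2*mu/(L + mu) = (L - mu)/(L + mu) = 45/231 = 0.1948


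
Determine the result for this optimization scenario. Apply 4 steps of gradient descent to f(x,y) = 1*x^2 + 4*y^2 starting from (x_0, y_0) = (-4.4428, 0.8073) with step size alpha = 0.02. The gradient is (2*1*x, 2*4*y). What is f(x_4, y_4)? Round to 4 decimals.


Gradient descent on f(x,y) = 1*x^2 + 4*y^2.
Starting point: (-4.4428, 0.8073), alpha = 0.02
Step 1: grad_x = 2*1*-4.4428 = -8.8856, grad_y = 2*4*0.8073 = 6.4584
  x_1 = -4.4428 - 0.02*-8.8856 = -4.2651
  y_1 = 0.8073 - 0.02*6.4584 = 0.6781
Step 2: grad_x = 2*1*-4.2651 = -8.5302, grad_y = 2*4*0.6781 = 5.4251
  x_2 = -4.2651 - 0.02*-8.5302 = -4.0945
  y_2 = 0.6781 - 0.02*5.4251 = 0.5696
Step 3: grad_x = 2*1*-4.0945 = -8.189, grad_y = 2*4*0.5696 = 4.557
  x_3 = -4.0945 - 0.02*-8.189 = -3.9307
  y_3 = 0.5696 - 0.02*4.557 = 0.4785
Step 4: grad_x = 2*1*-3.9307 = -7.8614, grad_y = 2*4*0.4785 = 3.8279
  x_4 = -3.9307 - 0.02*-7.8614 = -3.7735
  y_4 = 0.4785 - 0.02*3.8279 = 0.4019
f(-3.7735, 0.4019) = 1*(-3.7735)^2 + 4*0.4019^2 = 14.8853


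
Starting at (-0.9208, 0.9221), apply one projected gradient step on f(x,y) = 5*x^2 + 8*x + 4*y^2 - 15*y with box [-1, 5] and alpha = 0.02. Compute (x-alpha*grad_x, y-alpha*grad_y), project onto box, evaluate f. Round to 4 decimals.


Step 1: Compute gradient at (-0.9208, 0.9221).
grad_x = 2*5*-0.9208 + 8 = -1.208
grad_y = 2*4*0.9221 - 15 = -7.6232
Step 2: Gradient step.
x_raw = -0.9208 - 0.02*-1.208 = -0.8966
y_raw = 0.9221 - 0.02*-7.6232 = 1.0746
Step 3: Project onto [-1, 5].
x_proj = clip(-0.8966) = -0.8966
y_proj = clip(1.0746) = 1.0746
Step 4: Evaluate f.
f(-0.8966, 1.0746) = -14.653


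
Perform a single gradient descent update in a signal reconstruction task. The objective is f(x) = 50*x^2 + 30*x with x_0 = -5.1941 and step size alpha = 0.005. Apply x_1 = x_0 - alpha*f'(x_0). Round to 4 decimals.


We compute the gradient at x_0 and apply the update.
f'(x) = 100*x + 30
f'(-5.1941) = 100*-5.1941 + 30 = -489.41
x_1 = -5.1941 - 0.005*-489.41 = -2.7471


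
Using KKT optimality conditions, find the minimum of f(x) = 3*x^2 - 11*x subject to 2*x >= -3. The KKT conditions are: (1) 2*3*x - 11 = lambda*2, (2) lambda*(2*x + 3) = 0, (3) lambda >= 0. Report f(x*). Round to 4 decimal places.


Step 1: Try lambda = 0 (constraint inactive).
Stationarity: 2*3*x - 11 = 0
x* = 11/(2*3) = 11/6 = 1.8333 (rounded; the exact value 11/6 is used below)
Check constraint: 2*1.8333 = 3.6666 >= -3 -- satisfied.
Step 2: Compute optimal value.
f(x*) = 3*(11/6)^2 - 11*(11/6) = -10.0833


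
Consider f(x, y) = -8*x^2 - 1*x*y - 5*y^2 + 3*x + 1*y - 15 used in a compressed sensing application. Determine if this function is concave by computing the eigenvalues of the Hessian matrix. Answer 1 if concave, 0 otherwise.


The Hessian of f(x,y) = -8*x^2 - 1*x*y - 5*y^2 + 3*x + 1*y - 15 is:
H = [[-16, -1], [-1, -10]]
Trace = -16 - 10 = -26
Determinant = -16*-10 - (-1)^2 = 159
Discriminant = (-26)^2 - 4*159 = 40.0
Eigenvalues: lambda_1 = -16.1623, lambda_2 = -9.8377
The function is concave.

1


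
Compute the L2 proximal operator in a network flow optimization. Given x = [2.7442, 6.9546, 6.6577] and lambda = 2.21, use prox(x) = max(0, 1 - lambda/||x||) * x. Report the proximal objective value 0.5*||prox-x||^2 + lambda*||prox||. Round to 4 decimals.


Step 1: Compute ||x||.
||x|| = 10.0111
Step 2: Compute scaling factor.
scale = max(0, 1 - 2.21/10.0111) = 0.7792
Step 3: prox(x) = [2.1384, 5.4193, 5.188]
||prox(x)|| = 7.8011
Step 4: Proximal objective.
0.5*||prox-x||^2 = 2.4421
lambda*||prox|| = 17.2404
Total = 19.6825
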